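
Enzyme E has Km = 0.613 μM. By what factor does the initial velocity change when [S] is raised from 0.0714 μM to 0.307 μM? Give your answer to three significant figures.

The fractional saturations are [S]/(Km+[S]) = 0.0714/0.6844 = 0.1043 and 0.307/0.9200 = 0.3337.
v₂/v₁ is just their ratio: 0.3337/0.1043 = 3.20.

3.20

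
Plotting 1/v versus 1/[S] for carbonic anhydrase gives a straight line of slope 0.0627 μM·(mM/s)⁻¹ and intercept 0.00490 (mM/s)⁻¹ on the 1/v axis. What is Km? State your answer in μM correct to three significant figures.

y-intercept = 1/Vmax ⇒ Vmax = 204 mM/s; slope = Km/Vmax ⇒ Km = slope × Vmax.
Km = 0.0627 × 204 = 12.8 μM.

12.8 μM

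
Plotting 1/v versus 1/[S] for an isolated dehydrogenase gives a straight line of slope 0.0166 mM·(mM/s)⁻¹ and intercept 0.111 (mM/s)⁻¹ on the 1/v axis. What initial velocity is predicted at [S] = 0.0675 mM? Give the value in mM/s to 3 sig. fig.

2.80 mM/s

The y-intercept is 1/Vmax, so Vmax = 1/0.111 = 9.01 mM/s.
The slope is Km/Vmax, so Km = 0.0166 × 9.01 = 0.150 mM.
Then v = 9.01 × 0.0675/(0.150 + 0.0675) = 2.80 mM/s.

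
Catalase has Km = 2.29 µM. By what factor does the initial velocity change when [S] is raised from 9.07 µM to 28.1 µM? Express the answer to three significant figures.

Since Vmax cancels, v₂/v₁ = [S]₂(Km+[S]₁) / [S]₁(Km+[S]₂).
= 28.1×(2.29+9.07) / (9.07×(2.29+28.1)) = 319.2/275.6 = 1.16.

1.16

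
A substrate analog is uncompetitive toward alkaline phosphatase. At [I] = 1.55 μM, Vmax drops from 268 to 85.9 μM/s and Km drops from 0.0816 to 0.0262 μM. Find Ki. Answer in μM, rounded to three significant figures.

Uncompetitive: Vmax,app = Vmax/α (and Km,app = Km/α) with α = 1 + [I]/Ki.
α = Vmax/Vmax,app = 268/85.9 = 3.120.
Since α = 1 + [I]/Ki, [I]/Ki = 3.120 − 1 = 2.120 and Ki = 1.55/2.120 = 0.731 μM.

0.731 μM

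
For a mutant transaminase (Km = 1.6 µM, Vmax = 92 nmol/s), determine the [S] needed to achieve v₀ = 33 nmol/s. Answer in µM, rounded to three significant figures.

0.895 µM

Rearranging v = Vmax[S]/(Km+[S]) gives [S] = Km·v/(Vmax − v).
[S] = 1.6 × 33 / (92 − 33) = 52.80/59.00 = 0.895 µM.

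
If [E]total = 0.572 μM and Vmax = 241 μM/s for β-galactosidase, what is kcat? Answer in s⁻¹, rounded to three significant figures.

kcat = Vmax/[E]total = 241 μM/s / 0.572 μM = 421 s⁻¹.

421 s⁻¹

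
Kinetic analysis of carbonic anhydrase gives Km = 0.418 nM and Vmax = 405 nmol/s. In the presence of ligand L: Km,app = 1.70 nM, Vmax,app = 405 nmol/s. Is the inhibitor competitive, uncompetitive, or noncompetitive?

Km increases (0.418 → 1.70 nM) while Vmax is unchanged — the hallmark of competitive inhibition.

competitive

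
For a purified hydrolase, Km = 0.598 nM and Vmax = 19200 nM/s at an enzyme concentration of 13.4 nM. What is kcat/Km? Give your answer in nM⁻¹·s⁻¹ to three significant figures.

kcat = Vmax/[E]total = 19200/13.4 = 1430 s⁻¹.
kcat/Km = 1430/0.598 = 2400 nM⁻¹·s⁻¹.

2400 nM⁻¹·s⁻¹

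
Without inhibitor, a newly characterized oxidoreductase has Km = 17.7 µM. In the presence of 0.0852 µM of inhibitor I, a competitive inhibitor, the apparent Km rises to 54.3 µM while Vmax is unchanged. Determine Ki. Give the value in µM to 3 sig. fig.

0.0412 µM

Competitive: Km,app = α·Km with α = 1 + [I]/Ki.
α = Km,app/Km = 54.3/17.7 = 3.068.
Since α = 1 + [I]/Ki, [I]/Ki = 3.068 − 1 = 2.068 and Ki = 0.0852/2.068 = 0.0412 µM.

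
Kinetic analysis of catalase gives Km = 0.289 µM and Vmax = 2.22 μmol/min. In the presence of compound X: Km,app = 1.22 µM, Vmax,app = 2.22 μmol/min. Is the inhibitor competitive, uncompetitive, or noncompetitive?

Km increases (0.289 → 1.22 µM) while Vmax is unchanged — the hallmark of competitive inhibition.

competitive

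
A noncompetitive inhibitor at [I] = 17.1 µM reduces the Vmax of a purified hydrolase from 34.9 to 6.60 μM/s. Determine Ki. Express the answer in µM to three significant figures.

Noncompetitive: Vmax,app = Vmax/α with α = 1 + [I]/Ki.
α = Vmax/Vmax,app = 34.9/6.60 = 5.288.
Since α = 1 + [I]/Ki, [I]/Ki = 5.288 − 1 = 4.288 and Ki = 17.1/4.288 = 3.99 µM.

3.99 µM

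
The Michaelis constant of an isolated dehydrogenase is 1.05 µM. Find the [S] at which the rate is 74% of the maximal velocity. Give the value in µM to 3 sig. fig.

2.99 µM

v/Vmax = [S]/(Km+[S]) = 0.74, so [S] = Km·0.74/(1 − 0.74) = 1.05 × 2.846.
[S] = 2.99 µM.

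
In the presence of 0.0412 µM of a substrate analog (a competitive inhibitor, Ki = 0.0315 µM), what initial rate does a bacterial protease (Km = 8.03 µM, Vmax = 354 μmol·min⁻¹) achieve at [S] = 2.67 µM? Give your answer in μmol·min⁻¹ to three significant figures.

44.6 μmol·min⁻¹

With α = 1 + [I]/Ki = 1 + 0.0412/0.0315 = 2.308, the competitive rate law is v = Vmax[S] / (αKm + [S]).
v = 354×2.67 / (2.308×8.03 + 2.67) = 945.2/21.20 = 44.6 μmol·min⁻¹.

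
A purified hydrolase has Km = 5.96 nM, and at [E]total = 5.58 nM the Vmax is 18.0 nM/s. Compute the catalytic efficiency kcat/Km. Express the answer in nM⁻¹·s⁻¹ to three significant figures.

kcat = Vmax/[E]total = 18.0/5.58 = 3.23 s⁻¹.
kcat/Km = 3.23/5.96 = 0.541 nM⁻¹·s⁻¹.

0.541 nM⁻¹·s⁻¹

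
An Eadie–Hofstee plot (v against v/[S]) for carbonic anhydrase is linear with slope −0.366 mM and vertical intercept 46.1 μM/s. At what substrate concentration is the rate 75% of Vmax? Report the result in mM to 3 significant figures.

1.10 mM

The Eadie–Hofstee slope gives Km = 0.366 mM (slope = −Km).
v/Vmax = [S]/(Km+[S]) = 0.75 ⇒ [S] = Km·0.75/(1−0.75) = 0.366 × 3.000 = 1.10 mM.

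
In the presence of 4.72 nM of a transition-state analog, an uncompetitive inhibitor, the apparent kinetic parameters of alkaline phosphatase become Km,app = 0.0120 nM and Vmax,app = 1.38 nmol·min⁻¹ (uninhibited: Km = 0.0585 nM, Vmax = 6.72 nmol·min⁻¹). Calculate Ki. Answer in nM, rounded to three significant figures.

1.22 nM

Uncompetitive: Vmax,app = Vmax/α (and Km,app = Km/α) with α = 1 + [I]/Ki.
α = Vmax/Vmax,app = 6.72/1.38 = 4.870.
Since α = 1 + [I]/Ki, [I]/Ki = 4.870 − 1 = 3.870 and Ki = 4.72/3.870 = 1.22 nM.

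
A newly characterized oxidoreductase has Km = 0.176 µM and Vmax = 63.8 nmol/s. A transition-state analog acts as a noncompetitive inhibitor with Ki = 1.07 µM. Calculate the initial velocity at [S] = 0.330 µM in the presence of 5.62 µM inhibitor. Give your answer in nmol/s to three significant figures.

With α = 1 + [I]/Ki = 1 + 5.62/1.07 = 6.252, the noncompetitive rate law is v = (Vmax/α)·[S] / (Km + [S]).
v = (63.8/6.252)×0.330 / (0.176 + 0.330) = 3.367/0.5060 = 6.65 nmol/s.

6.65 nmol/s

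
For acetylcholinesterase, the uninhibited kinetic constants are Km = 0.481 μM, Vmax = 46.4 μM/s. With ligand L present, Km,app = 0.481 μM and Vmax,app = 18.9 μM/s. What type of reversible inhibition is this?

noncompetitive

Vmax decreases (46.4 → 18.9 μM/s) while Km is unchanged — pure noncompetitive inhibition.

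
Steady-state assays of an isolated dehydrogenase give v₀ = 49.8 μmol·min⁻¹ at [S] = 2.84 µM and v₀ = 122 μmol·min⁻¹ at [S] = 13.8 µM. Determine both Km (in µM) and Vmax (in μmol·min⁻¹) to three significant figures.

Km = 8.30 µM; Vmax = 195 μmol·min⁻¹

From v = Vmax[S]/(Km+[S]), each point gives Vmax = v(Km+[S])/[S].
Equating: 49.8(Km+2.84)/2.84 = 122(Km+13.8)/13.8.
17.54·Km + 49.8 = 8.841·Km + 122, so (17.54 − 8.841)·Km = 122 − 49.8.
Km = 72.20/8.695 = 8.30 µM; then Vmax = 49.8(8.30+2.84)/2.84 = 195 μmol·min⁻¹.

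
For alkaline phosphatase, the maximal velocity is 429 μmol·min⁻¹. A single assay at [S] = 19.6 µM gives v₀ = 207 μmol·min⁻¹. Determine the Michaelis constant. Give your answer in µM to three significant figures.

21.0 µM

From v = Vmax[S]/(Km+[S]), Km = [S](Vmax − v)/v.
Km = 19.6 × (429 − 207) / 207 = 4351/207 = 21.0 µM.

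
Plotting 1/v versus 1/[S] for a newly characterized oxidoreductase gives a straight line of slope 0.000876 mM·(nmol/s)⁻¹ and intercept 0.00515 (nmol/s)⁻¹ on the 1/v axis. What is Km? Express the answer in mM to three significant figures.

y-intercept = 1/Vmax ⇒ Vmax = 194 nmol/s; slope = Km/Vmax ⇒ Km = slope × Vmax.
Km = 0.000876 × 194 = 0.170 mM.

0.170 mM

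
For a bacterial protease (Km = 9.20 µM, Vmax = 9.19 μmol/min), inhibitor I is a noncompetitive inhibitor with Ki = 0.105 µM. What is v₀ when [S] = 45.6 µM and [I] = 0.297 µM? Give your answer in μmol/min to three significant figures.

With α = 1 + [I]/Ki = 1 + 0.297/0.105 = 3.829, the noncompetitive rate law is v = (Vmax/α)·[S] / (Km + [S]).
v = (9.19/3.829)×45.6 / (9.20 + 45.6) = 109.5/54.80 = 2.00 μmol/min.

2.00 μmol/min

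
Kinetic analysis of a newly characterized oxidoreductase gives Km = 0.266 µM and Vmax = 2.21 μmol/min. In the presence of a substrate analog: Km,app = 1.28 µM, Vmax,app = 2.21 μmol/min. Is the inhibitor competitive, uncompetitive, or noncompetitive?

competitive

Km increases (0.266 → 1.28 µM) while Vmax is unchanged — the hallmark of competitive inhibition.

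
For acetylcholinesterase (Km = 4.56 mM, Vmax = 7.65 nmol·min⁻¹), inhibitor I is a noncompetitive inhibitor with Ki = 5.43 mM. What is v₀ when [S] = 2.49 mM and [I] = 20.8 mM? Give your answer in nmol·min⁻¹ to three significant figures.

0.559 nmol·min⁻¹

With α = 1 + [I]/Ki = 1 + 20.8/5.43 = 4.831, the noncompetitive rate law is v = (Vmax/α)·[S] / (Km + [S]).
v = (7.65/4.831)×2.49 / (4.56 + 2.49) = 3.943/7.050 = 0.559 nmol·min⁻¹.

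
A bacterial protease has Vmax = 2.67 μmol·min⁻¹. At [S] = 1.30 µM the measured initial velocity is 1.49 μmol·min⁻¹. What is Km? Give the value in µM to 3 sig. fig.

1.03 µM

From v = Vmax[S]/(Km+[S]), Km = [S](Vmax − v)/v.
Km = 1.30 × (2.67 − 1.49) / 1.49 = 1.534/1.49 = 1.03 µM.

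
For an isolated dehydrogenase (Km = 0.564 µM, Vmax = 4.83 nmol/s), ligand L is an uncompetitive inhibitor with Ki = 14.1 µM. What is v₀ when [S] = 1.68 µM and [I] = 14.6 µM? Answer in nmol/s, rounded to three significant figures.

With α = 1 + [I]/Ki = 1 + 14.6/14.1 = 2.035, the uncompetitive rate law is v = (Vmax/α)·[S] / (Km/α + [S]).
v = (4.83/2.035)×1.68 / (0.564/2.035 + 1.68) = 3.987/1.957 = 2.04 nmol/s.

2.04 nmol/s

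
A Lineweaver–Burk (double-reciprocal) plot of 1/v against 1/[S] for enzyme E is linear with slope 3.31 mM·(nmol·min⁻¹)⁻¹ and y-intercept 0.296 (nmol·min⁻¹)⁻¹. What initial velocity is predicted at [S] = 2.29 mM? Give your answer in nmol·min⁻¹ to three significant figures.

0.574 nmol·min⁻¹

The y-intercept is 1/Vmax, so Vmax = 1/0.296 = 3.38 nmol·min⁻¹.
The slope is Km/Vmax, so Km = 3.31 × 3.38 = 11.2 mM.
Then v = 3.38 × 2.29/(11.2 + 2.29) = 0.574 nmol·min⁻¹.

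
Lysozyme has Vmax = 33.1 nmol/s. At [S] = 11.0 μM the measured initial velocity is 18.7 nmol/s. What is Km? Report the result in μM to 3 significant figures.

8.47 μM

From v = Vmax[S]/(Km+[S]), Km = [S](Vmax − v)/v.
Km = 11.0 × (33.1 − 18.7) / 18.7 = 158.4/18.7 = 8.47 μM.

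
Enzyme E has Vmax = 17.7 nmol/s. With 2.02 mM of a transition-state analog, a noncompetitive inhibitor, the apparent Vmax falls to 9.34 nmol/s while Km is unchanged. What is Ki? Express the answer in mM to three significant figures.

2.26 mM

Noncompetitive: Vmax,app = Vmax/α with α = 1 + [I]/Ki.
α = Vmax/Vmax,app = 17.7/9.34 = 1.895.
Ki = [I]/(α − 1) = 2.02/0.8951 = 2.26 mM.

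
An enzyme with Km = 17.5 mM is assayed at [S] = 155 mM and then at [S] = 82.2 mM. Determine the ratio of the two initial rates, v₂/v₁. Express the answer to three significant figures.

0.918

The fractional saturations are [S]/(Km+[S]) = 155/172.5 = 0.8986 and 82.2/99.70 = 0.8245.
v₂/v₁ is just their ratio: 0.8245/0.8986 = 0.918.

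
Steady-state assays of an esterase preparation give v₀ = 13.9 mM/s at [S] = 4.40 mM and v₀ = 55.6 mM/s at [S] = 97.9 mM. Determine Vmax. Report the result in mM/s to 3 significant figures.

64.7 mM/s

In reciprocal form, 1/v = (Km/Vmax)·(1/[S]) + 1/Vmax. The two points give (1/[S], 1/v) = (0.2273, 0.07194) and (0.01021, 0.01799).
Slope = (0.07194 − 0.01799)/(0.2273 − 0.01021) = 0.2486; intercept = 0.07194 − 0.2486×0.2273 = 0.01545.
Vmax = 1/intercept = 64.7 mM/s; Km = slope × Vmax = 0.2486 × 64.7 = 16.1 mM.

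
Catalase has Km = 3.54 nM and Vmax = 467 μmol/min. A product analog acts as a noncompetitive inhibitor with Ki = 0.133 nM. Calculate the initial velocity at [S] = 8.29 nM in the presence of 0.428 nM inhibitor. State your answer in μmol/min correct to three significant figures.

77.6 μmol/min

With α = 1 + [I]/Ki = 1 + 0.428/0.133 = 4.218, the noncompetitive rate law is v = (Vmax/α)·[S] / (Km + [S]).
v = (467/4.218)×8.29 / (3.54 + 8.29) = 917.8/11.83 = 77.6 μmol/min.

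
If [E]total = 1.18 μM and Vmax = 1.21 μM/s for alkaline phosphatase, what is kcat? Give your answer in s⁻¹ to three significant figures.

kcat = Vmax/[E]total = 1.21 μM/s / 1.18 μM = 1.03 s⁻¹.

1.03 s⁻¹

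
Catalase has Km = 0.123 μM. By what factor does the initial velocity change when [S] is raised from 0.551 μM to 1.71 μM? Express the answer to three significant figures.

1.14

The fractional saturations are [S]/(Km+[S]) = 0.551/0.6740 = 0.8175 and 1.71/1.833 = 0.9329.
v₂/v₁ is just their ratio: 0.9329/0.8175 = 1.14.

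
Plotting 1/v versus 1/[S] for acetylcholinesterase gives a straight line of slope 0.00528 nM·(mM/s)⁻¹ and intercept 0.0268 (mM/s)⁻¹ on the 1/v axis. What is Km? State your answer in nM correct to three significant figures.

0.197 nM

y-intercept = 1/Vmax ⇒ Vmax = 37.3 mM/s; slope = Km/Vmax ⇒ Km = slope × Vmax.
Km = 0.00528 × 37.3 = 0.197 nM.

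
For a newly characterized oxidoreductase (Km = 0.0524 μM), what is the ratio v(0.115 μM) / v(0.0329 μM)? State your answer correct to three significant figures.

1.78

Since Vmax cancels, v₂/v₁ = [S]₂(Km+[S]₁) / [S]₁(Km+[S]₂).
= 0.115×(0.0524+0.0329) / (0.0329×(0.0524+0.115)) = 0.009810/0.005507 = 1.78.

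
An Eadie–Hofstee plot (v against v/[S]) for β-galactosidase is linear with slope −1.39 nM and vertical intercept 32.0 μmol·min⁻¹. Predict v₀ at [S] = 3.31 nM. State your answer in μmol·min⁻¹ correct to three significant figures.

In the Eadie–Hofstee form v = Vmax − Km·(v/[S]), the slope is −Km and the intercept is Vmax, so Km = 1.39 nM and Vmax = 32.0 μmol·min⁻¹.
v = 32.0 × 3.31/(1.39 + 3.31) = 22.5 μmol·min⁻¹.

22.5 μmol·min⁻¹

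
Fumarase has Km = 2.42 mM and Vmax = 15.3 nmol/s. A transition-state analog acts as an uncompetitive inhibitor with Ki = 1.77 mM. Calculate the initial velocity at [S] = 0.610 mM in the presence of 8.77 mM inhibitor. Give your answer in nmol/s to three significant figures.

α = 1 + [I]/Ki = 1 + 8.77/1.77 = 5.955.
For an uncompetitive inhibitor, both parameters are divided by α, giving Vmax/α and Km/α: Km,app = 0.406 mM, Vmax,app = 2.57 nmol/s.
v = Vmax,app·[S]/(Km,app + [S]) = 2.57 × 0.610/(0.406 + 0.610) = 1.54 nmol/s.

1.54 nmol/s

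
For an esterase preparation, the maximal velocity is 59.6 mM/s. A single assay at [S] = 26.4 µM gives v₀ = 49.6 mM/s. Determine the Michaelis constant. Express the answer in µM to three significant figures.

5.32 µM

v/Vmax = 49.6/59.6 = 0.8322 = [S]/(Km+[S]).
So Km + [S] = [S]/0.8322 = 31.72 µM, giving Km = 31.72 − 26.4 = 5.32 µM.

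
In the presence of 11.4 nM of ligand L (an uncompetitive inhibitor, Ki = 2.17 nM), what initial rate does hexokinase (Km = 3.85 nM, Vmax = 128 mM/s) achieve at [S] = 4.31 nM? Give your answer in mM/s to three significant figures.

α = 1 + [I]/Ki = 1 + 11.4/2.17 = 6.253.
For an uncompetitive inhibitor, both parameters are divided by α, giving Vmax/α and Km/α: Km,app = 0.616 nM, Vmax,app = 20.5 mM/s.
v = Vmax,app·[S]/(Km,app + [S]) = 20.5 × 4.31/(0.616 + 4.31) = 17.9 mM/s.

17.9 mM/s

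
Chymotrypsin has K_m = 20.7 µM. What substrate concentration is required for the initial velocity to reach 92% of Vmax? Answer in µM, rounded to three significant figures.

v/Vmax = [S]/(Km+[S]) = 0.92, so [S] = Km·0.92/(1 − 0.92) = 20.7 × 11.50.
[S] = 238 µM.

238 µM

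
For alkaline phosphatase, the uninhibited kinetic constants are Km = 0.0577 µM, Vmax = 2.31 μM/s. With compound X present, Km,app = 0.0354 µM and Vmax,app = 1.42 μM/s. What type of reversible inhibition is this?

uncompetitive

Both Km and Vmax decrease by the same factor (~1.63-fold) — characteristic of uncompetitive inhibition.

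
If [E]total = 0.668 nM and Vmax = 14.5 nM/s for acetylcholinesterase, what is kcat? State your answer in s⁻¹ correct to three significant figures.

21.7 s⁻¹

kcat = Vmax/[E]total = 14.5 nM/s / 0.668 nM = 21.7 s⁻¹.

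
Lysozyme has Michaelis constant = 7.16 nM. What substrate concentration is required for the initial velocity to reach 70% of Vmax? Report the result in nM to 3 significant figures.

16.7 nM

v/Vmax = [S]/(Km+[S]) = 0.7, so [S] = Km·0.7/(1 − 0.7) = 7.16 × 2.333.
[S] = 16.7 nM.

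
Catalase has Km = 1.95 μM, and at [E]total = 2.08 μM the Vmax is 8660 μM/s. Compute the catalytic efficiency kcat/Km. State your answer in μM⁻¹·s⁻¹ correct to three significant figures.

kcat = Vmax/[E]total = 8660/2.08 = 4160 s⁻¹.
kcat/Km = 4160/1.95 = 2140 μM⁻¹·s⁻¹.

2140 μM⁻¹·s⁻¹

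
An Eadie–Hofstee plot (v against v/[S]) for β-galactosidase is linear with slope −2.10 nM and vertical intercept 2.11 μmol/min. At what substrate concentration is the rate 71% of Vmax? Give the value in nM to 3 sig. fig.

5.14 nM

The Eadie–Hofstee slope gives Km = 2.10 nM (slope = −Km).
v/Vmax = [S]/(Km+[S]) = 0.71 ⇒ [S] = Km·0.71/(1−0.71) = 2.10 × 2.448 = 5.14 nM.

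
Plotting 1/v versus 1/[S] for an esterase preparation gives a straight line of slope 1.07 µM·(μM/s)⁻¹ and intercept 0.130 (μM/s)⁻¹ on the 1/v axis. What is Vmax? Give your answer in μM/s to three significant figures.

The y-intercept of a Lineweaver–Burk plot equals 1/Vmax, so Vmax = 1/0.130 = 7.69 μM/s.

7.69 μM/s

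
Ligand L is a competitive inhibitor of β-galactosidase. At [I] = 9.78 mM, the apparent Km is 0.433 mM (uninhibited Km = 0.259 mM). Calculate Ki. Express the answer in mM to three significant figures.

Competitive: Km,app = α·Km with α = 1 + [I]/Ki.
α = Km,app/Km = 0.433/0.259 = 1.672.
Since α = 1 + [I]/Ki, [I]/Ki = 1.672 − 1 = 0.6718 and Ki = 9.78/0.6718 = 14.6 mM.

14.6 mM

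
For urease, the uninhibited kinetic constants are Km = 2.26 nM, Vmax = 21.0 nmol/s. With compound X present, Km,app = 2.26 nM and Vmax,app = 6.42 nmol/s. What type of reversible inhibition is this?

noncompetitive

Vmax decreases (21.0 → 6.42 nmol/s) while Km is unchanged — pure noncompetitive inhibition.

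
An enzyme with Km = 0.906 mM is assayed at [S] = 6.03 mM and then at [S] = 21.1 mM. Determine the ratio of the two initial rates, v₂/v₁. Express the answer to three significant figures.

Since Vmax cancels, v₂/v₁ = [S]₂(Km+[S]₁) / [S]₁(Km+[S]₂).
= 21.1×(0.906+6.03) / (6.03×(0.906+21.1)) = 146.3/132.7 = 1.10.

1.10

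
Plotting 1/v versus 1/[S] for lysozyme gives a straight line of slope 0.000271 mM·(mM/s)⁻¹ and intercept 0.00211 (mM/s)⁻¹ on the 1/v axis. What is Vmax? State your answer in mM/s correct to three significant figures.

The y-intercept of a Lineweaver–Burk plot equals 1/Vmax, so Vmax = 1/0.00211 = 474 mM/s.

474 mM/s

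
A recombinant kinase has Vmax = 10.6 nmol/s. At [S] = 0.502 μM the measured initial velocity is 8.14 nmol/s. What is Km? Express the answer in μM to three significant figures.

From v = Vmax[S]/(Km+[S]), Km = [S](Vmax − v)/v.
Km = 0.502 × (10.6 − 8.14) / 8.14 = 1.235/8.14 = 0.152 μM.

0.152 μM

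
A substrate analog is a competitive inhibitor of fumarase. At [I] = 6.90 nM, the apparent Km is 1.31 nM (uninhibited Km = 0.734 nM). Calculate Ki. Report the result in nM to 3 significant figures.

8.79 nM

Competitive: Km,app = α·Km with α = 1 + [I]/Ki.
α = Km,app/Km = 1.31/0.734 = 1.785.
Ki = [I]/(α − 1) = 6.90/0.7847 = 8.79 nM.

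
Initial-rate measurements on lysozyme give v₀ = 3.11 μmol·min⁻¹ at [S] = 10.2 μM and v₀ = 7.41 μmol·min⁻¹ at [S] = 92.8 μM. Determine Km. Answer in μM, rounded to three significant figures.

19.1 μM

From v = Vmax[S]/(Km+[S]), each point gives Vmax = v(Km+[S])/[S].
Equating: 3.11(Km+10.2)/10.2 = 7.41(Km+92.8)/92.8.
0.3049·Km + 3.11 = 0.07985·Km + 7.41, so (0.3049 − 0.07985)·Km = 7.41 − 3.11.
Km = 4.300/0.2251 = 19.1 μM; then Vmax = 3.11(19.1+10.2)/10.2 = 8.94 μmol·min⁻¹.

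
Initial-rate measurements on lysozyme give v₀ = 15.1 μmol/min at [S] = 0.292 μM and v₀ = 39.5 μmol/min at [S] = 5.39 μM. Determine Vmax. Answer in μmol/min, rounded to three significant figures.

In reciprocal form, 1/v = (Km/Vmax)·(1/[S]) + 1/Vmax. The two points give (1/[S], 1/v) = (3.425, 0.06623) and (0.1855, 0.02532).
Slope = (0.06623 − 0.02532)/(3.425 − 0.1855) = 0.01263; intercept = 0.06623 − 0.01263×3.425 = 0.02297.
Vmax = 1/intercept = 43.5 μmol/min; Km = slope × Vmax = 0.01263 × 43.5 = 0.550 μM.

43.5 μmol/min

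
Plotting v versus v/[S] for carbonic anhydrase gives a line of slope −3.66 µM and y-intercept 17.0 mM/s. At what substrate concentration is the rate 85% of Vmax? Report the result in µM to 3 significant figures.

The Eadie–Hofstee slope gives Km = 3.66 µM (slope = −Km).
v/Vmax = [S]/(Km+[S]) = 0.85 ⇒ [S] = Km·0.85/(1−0.85) = 3.66 × 5.667 = 20.7 µM.

20.7 µM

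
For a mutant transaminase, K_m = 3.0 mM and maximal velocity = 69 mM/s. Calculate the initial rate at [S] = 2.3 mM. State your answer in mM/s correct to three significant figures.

29.9 mM/s

v = Vmax·[S]/(Km + [S]) = 69 × 2.3 / (3.0 + 2.3)
  = 158.7 / 5.300 = 29.9 mM/s.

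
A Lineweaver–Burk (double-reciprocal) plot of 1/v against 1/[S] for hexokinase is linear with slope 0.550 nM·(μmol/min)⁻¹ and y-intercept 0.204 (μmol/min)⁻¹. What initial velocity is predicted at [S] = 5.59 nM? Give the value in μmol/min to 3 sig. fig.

3.31 μmol/min

The y-intercept is 1/Vmax, so Vmax = 1/0.204 = 4.90 μmol/min.
The slope is Km/Vmax, so Km = 0.550 × 4.90 = 2.70 nM.
Then v = 4.90 × 5.59/(2.70 + 5.59) = 3.31 μmol/min.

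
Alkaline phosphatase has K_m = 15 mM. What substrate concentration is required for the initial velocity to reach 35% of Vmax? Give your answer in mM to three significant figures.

8.08 mM

v/Vmax = [S]/(Km+[S]) = 0.35, so [S] = Km·0.35/(1 − 0.35) = 15 × 0.5385.
[S] = 8.08 mM.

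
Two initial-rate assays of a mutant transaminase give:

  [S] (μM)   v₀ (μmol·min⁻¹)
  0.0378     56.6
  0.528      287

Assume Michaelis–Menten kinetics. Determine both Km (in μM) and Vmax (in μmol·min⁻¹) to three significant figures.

Km = 0.242 μM; Vmax = 418 μmol·min⁻¹

In reciprocal form, 1/v = (Km/Vmax)·(1/[S]) + 1/Vmax. The two points give (1/[S], 1/v) = (26.46, 0.01767) and (1.894, 0.003484).
Slope = (0.01767 − 0.003484)/(26.46 − 1.894) = 0.0005775; intercept = 0.01767 − 0.0005775×26.46 = 0.002391.
Vmax = 1/intercept = 418 μmol·min⁻¹; Km = slope × Vmax = 0.0005775 × 418 = 0.242 μM.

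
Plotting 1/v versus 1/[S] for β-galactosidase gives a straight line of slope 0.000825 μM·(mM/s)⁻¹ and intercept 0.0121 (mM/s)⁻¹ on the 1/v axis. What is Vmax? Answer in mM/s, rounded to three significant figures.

82.6 mM/s

The y-intercept of a Lineweaver–Burk plot equals 1/Vmax, so Vmax = 1/0.0121 = 82.6 mM/s.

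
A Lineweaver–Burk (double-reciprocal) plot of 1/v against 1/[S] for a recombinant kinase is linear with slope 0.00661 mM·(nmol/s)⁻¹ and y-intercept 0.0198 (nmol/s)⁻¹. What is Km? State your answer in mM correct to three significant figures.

0.334 mM

y-intercept = 1/Vmax ⇒ Vmax = 50.5 nmol/s; slope = Km/Vmax ⇒ Km = slope × Vmax.
Km = 0.00661 × 50.5 = 0.334 mM.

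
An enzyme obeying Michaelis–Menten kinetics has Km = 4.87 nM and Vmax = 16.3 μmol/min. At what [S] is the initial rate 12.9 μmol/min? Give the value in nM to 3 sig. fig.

The required fractional saturation is v/Vmax = 12.9/16.3 = 0.7914.
Then [S]/(Km+[S]) = 0.7914 ⇒ [S] = 4.87 × 0.7914/(1 − 0.7914) = 18.5 nM.

18.5 nM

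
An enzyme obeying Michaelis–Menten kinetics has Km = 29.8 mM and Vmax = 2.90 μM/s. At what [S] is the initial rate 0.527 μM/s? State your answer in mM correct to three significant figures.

6.62 mM

The required fractional saturation is v/Vmax = 0.527/2.90 = 0.1817.
Then [S]/(Km+[S]) = 0.1817 ⇒ [S] = 29.8 × 0.1817/(1 − 0.1817) = 6.62 mM.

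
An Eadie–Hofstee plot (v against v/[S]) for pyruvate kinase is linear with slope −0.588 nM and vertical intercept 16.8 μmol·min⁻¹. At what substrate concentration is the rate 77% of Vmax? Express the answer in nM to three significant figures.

1.97 nM

The Eadie–Hofstee slope gives Km = 0.588 nM (slope = −Km).
v/Vmax = [S]/(Km+[S]) = 0.77 ⇒ [S] = Km·0.77/(1−0.77) = 0.588 × 3.348 = 1.97 nM.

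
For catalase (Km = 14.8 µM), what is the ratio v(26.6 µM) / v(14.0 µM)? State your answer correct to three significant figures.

The fractional saturations are [S]/(Km+[S]) = 14.0/28.80 = 0.4861 and 26.6/41.40 = 0.6425.
v₂/v₁ is just their ratio: 0.6425/0.4861 = 1.32.

1.32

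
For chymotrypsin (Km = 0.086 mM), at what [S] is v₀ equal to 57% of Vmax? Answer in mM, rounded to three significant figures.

v/Vmax = [S]/(Km+[S]) = 0.57, so [S] = Km·0.57/(1 − 0.57) = 0.086 × 1.326.
[S] = 0.114 mM.

0.114 mM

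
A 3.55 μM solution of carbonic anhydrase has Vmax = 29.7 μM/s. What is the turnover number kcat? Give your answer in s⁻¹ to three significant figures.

8.37 s⁻¹

kcat = Vmax/[E]total = 29.7 μM/s / 3.55 μM = 8.37 s⁻¹.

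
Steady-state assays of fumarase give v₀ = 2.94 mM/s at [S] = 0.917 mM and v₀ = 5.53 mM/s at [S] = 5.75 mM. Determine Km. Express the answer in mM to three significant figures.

From v = Vmax[S]/(Km+[S]), each point gives Vmax = v(Km+[S])/[S].
Equating: 2.94(Km+0.917)/0.917 = 5.53(Km+5.75)/5.75.
3.206·Km + 2.94 = 0.9617·Km + 5.53, so (3.206 − 0.9617)·Km = 5.53 − 2.94.
Km = 2.590/2.244 = 1.15 mM; then Vmax = 2.94(1.15+0.917)/0.917 = 6.64 mM/s.

1.15 mM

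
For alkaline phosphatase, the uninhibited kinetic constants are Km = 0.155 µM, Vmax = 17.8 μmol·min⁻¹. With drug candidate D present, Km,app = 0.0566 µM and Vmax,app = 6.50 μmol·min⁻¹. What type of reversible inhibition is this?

Both Km and Vmax decrease by the same factor (~2.74-fold) — characteristic of uncompetitive inhibition.

uncompetitive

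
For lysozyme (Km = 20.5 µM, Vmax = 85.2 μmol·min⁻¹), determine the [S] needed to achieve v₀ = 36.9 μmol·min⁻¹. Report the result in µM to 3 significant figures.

15.7 µM

The required fractional saturation is v/Vmax = 36.9/85.2 = 0.4331.
Then [S]/(Km+[S]) = 0.4331 ⇒ [S] = 20.5 × 0.4331/(1 − 0.4331) = 15.7 µM.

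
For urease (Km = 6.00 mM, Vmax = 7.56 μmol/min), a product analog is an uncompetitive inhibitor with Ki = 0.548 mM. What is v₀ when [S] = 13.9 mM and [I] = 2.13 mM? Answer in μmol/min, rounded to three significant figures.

1.42 μmol/min

α = 1 + [I]/Ki = 1 + 2.13/0.548 = 4.887.
For an uncompetitive inhibitor, both parameters are divided by α, giving Vmax/α and Km/α: Km,app = 1.23 mM, Vmax,app = 1.55 μmol/min.
v = Vmax,app·[S]/(Km,app + [S]) = 1.55 × 13.9/(1.23 + 13.9) = 1.42 μmol/min.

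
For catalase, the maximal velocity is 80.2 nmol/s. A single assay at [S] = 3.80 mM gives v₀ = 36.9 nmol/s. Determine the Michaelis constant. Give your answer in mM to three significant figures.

v/Vmax = 36.9/80.2 = 0.4601 = [S]/(Km+[S]).
So Km + [S] = [S]/0.4601 = 8.259 mM, giving Km = 8.259 − 3.80 = 4.46 mM.

4.46 mM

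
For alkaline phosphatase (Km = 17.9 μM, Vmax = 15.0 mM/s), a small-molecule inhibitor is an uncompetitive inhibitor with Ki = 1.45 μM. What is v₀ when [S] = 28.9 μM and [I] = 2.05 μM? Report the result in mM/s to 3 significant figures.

4.95 mM/s

With α = 1 + [I]/Ki = 1 + 2.05/1.45 = 2.414, the uncompetitive rate law is v = (Vmax/α)·[S] / (Km/α + [S]).
v = (15.0/2.414)×28.9 / (17.9/2.414 + 28.9) = 179.6/36.32 = 4.95 mM/s.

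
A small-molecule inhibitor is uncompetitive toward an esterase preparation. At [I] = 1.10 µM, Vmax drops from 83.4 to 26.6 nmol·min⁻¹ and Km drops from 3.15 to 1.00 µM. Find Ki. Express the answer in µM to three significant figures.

0.515 µM

Uncompetitive: Vmax,app = Vmax/α (and Km,app = Km/α) with α = 1 + [I]/Ki.
α = Vmax/Vmax,app = 83.4/26.6 = 3.135.
Ki = [I]/(α − 1) = 1.10/2.135 = 0.515 µM.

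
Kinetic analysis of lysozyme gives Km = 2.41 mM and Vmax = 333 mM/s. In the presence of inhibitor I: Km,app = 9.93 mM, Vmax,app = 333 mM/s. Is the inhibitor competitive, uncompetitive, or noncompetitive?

competitive

Km increases (2.41 → 9.93 mM) while Vmax is unchanged — the hallmark of competitive inhibition.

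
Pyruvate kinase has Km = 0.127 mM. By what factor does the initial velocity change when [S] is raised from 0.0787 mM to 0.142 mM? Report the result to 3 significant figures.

1.38

Since Vmax cancels, v₂/v₁ = [S]₂(Km+[S]₁) / [S]₁(Km+[S]₂).
= 0.142×(0.127+0.0787) / (0.0787×(0.127+0.142)) = 0.02921/0.02117 = 1.38.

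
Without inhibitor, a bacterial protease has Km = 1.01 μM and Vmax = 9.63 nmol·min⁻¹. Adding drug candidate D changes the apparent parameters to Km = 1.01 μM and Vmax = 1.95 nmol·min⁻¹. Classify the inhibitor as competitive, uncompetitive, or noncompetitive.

noncompetitive

Vmax decreases (9.63 → 1.95 nmol·min⁻¹) while Km is unchanged — pure noncompetitive inhibition.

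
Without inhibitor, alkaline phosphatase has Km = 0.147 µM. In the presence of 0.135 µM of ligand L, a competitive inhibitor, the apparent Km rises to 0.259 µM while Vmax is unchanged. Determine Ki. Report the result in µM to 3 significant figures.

Competitive: Km,app = α·Km with α = 1 + [I]/Ki.
α = Km,app/Km = 0.259/0.147 = 1.762.
Since α = 1 + [I]/Ki, [I]/Ki = 1.762 − 1 = 0.7619 and Ki = 0.135/0.7619 = 0.177 µM.

0.177 µM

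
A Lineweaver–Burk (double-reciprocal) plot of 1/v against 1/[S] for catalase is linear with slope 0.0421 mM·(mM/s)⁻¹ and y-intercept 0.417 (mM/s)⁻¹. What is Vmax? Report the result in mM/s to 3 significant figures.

2.40 mM/s

The y-intercept of a Lineweaver–Burk plot equals 1/Vmax, so Vmax = 1/0.417 = 2.40 mM/s.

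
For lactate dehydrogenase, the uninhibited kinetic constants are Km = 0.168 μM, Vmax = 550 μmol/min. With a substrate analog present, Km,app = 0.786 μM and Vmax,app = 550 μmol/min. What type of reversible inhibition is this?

Km increases (0.168 → 0.786 μM) while Vmax is unchanged — the hallmark of competitive inhibition.

competitive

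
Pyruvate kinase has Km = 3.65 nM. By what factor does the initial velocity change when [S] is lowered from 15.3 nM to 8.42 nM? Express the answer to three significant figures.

0.864

The fractional saturations are [S]/(Km+[S]) = 15.3/18.95 = 0.8074 and 8.42/12.07 = 0.6976.
v₂/v₁ is just their ratio: 0.6976/0.8074 = 0.864.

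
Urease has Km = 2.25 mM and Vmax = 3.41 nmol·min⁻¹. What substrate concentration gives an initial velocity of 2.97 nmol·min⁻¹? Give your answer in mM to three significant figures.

15.2 mM

The required fractional saturation is v/Vmax = 2.97/3.41 = 0.8710.
Then [S]/(Km+[S]) = 0.8710 ⇒ [S] = 2.25 × 0.8710/(1 − 0.8710) = 15.2 mM.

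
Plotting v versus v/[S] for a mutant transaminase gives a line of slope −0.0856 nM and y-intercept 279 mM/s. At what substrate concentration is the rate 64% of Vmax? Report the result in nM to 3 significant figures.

The Eadie–Hofstee slope gives Km = 0.0856 nM (slope = −Km).
v/Vmax = [S]/(Km+[S]) = 0.64 ⇒ [S] = Km·0.64/(1−0.64) = 0.0856 × 1.778 = 0.152 nM.

0.152 nM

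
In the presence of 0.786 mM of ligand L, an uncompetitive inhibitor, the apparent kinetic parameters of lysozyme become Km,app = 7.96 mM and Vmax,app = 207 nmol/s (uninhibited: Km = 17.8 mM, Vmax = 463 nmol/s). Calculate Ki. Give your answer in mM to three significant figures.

0.636 mM

Uncompetitive: Vmax,app = Vmax/α (and Km,app = Km/α) with α = 1 + [I]/Ki.
α = Vmax/Vmax,app = 463/207 = 2.237.
Since α = 1 + [I]/Ki, [I]/Ki = 2.237 − 1 = 1.237 and Ki = 0.786/1.237 = 0.636 mM.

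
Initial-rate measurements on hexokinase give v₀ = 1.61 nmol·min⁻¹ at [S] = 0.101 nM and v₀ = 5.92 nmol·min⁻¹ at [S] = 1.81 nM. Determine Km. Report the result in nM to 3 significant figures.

0.340 nM

In reciprocal form, 1/v = (Km/Vmax)·(1/[S]) + 1/Vmax. The two points give (1/[S], 1/v) = (9.901, 0.6211) and (0.5525, 0.1689).
Slope = (0.6211 − 0.1689)/(9.901 − 0.5525) = 0.04837; intercept = 0.6211 − 0.04837×9.901 = 0.1422.
Vmax = 1/intercept = 7.03 nmol·min⁻¹; Km = slope × Vmax = 0.04837 × 7.03 = 0.340 nM.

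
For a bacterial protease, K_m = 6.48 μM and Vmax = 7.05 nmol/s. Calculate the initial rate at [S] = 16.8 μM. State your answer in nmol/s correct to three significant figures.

v = Vmax·[S]/(Km + [S]) = 7.05 × 16.8 / (6.48 + 16.8)
  = 118.4 / 23.28 = 5.09 nmol/s.

5.09 nmol/s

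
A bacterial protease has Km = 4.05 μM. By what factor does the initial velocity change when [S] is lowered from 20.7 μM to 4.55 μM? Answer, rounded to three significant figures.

0.633

The fractional saturations are [S]/(Km+[S]) = 20.7/24.75 = 0.8364 and 4.55/8.600 = 0.5291.
v₂/v₁ is just their ratio: 0.5291/0.8364 = 0.633.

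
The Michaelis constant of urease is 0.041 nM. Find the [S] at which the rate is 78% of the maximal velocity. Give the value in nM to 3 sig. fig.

v/Vmax = [S]/(Km+[S]) = 0.78, so [S] = Km·0.78/(1 − 0.78) = 0.041 × 3.545.
[S] = 0.145 nM.

0.145 nM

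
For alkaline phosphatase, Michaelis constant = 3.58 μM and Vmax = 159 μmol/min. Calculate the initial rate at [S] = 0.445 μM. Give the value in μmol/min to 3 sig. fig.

v = Vmax·[S]/(Km + [S]) = 159 × 0.445 / (3.58 + 0.445)
  = 70.76 / 4.025 = 17.6 μmol/min.

17.6 μmol/min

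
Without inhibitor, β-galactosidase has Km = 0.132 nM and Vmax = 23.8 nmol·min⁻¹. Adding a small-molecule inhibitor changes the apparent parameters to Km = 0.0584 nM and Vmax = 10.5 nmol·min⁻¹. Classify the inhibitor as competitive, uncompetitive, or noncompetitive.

uncompetitive

Both Km and Vmax decrease by the same factor (~2.26-fold) — characteristic of uncompetitive inhibition.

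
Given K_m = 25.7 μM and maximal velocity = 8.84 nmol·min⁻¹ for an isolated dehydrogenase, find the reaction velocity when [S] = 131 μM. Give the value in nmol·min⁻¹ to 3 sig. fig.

v = Vmax·[S]/(Km + [S]) = 8.84 × 131 / (25.7 + 131)
  = 1158 / 156.7 = 7.39 nmol·min⁻¹.

7.39 nmol·min⁻¹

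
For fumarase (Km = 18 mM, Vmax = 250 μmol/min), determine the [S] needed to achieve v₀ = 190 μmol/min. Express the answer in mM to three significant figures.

The required fractional saturation is v/Vmax = 190/250 = 0.7600.
Then [S]/(Km+[S]) = 0.7600 ⇒ [S] = 18 × 0.7600/(1 − 0.7600) = 57.0 mM.

57.0 mM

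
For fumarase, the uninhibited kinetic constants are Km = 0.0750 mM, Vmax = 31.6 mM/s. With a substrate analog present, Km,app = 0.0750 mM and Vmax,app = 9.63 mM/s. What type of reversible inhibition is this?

noncompetitive

Vmax decreases (31.6 → 9.63 mM/s) while Km is unchanged — pure noncompetitive inhibition.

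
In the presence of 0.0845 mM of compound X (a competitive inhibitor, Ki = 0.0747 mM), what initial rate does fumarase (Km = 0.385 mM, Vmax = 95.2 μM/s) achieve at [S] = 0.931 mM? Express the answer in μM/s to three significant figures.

With α = 1 + [I]/Ki = 1 + 0.0845/0.0747 = 2.131, the competitive rate law is v = Vmax[S] / (αKm + [S]).
v = 95.2×0.931 / (2.131×0.385 + 0.931) = 88.63/1.752 = 50.6 μM/s.

50.6 μM/s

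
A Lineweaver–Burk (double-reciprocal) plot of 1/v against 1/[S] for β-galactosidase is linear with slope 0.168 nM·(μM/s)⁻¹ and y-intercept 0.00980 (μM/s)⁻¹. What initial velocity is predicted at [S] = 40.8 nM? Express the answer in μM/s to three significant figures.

The y-intercept is 1/Vmax, so Vmax = 1/0.00980 = 102 μM/s.
The slope is Km/Vmax, so Km = 0.168 × 102 = 17.1 nM.
Then v = 102 × 40.8/(17.1 + 40.8) = 71.9 μM/s.

71.9 μM/s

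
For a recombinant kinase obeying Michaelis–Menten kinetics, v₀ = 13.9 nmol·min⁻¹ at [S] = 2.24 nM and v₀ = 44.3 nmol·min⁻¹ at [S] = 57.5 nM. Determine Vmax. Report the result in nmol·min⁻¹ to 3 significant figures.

In reciprocal form, 1/v = (Km/Vmax)·(1/[S]) + 1/Vmax. The two points give (1/[S], 1/v) = (0.4464, 0.07194) and (0.01739, 0.02257).
Slope = (0.07194 − 0.02257)/(0.4464 − 0.01739) = 0.1151; intercept = 0.07194 − 0.1151×0.4464 = 0.02057.
Vmax = 1/intercept = 48.6 nmol·min⁻¹; Km = slope × Vmax = 0.1151 × 48.6 = 5.59 nM.

48.6 nmol·min⁻¹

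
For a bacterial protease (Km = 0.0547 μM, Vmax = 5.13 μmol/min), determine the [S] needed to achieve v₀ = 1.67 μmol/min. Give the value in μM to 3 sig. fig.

0.0264 μM

Rearranging v = Vmax[S]/(Km+[S]) gives [S] = Km·v/(Vmax − v).
[S] = 0.0547 × 1.67 / (5.13 − 1.67) = 0.09135/3.460 = 0.0264 μM.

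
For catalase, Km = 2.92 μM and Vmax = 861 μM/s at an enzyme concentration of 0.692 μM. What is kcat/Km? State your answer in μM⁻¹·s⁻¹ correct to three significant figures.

kcat = Vmax/[E]total = 861/0.692 = 1240 s⁻¹.
kcat/Km = 1240/2.92 = 426 μM⁻¹·s⁻¹.

426 μM⁻¹·s⁻¹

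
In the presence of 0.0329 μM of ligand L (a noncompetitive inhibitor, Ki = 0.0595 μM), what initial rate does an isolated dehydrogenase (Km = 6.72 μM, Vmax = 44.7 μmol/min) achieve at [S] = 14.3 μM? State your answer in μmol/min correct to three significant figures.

α = 1 + [I]/Ki = 1 + 0.0329/0.0595 = 1.553.
For a noncompetitive inhibitor, Vmax is reduced to Vmax/α while Km is unchanged: Km,app = 6.72 μM, Vmax,app = 28.8 μmol/min.
v = Vmax,app·[S]/(Km,app + [S]) = 28.8 × 14.3/(6.72 + 14.3) = 19.6 μmol/min.

19.6 μmol/min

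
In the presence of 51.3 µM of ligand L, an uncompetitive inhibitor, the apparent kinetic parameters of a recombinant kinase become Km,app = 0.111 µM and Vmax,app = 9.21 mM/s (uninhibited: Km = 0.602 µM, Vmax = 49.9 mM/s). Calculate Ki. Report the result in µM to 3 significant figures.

11.6 µM

Uncompetitive: Vmax,app = Vmax/α (and Km,app = Km/α) with α = 1 + [I]/Ki.
α = Vmax/Vmax,app = 49.9/9.21 = 5.418.
Ki = [I]/(α − 1) = 51.3/4.418 = 11.6 µM.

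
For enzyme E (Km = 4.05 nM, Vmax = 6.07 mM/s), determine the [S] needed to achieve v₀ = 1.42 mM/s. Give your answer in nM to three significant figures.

1.24 nM

Rearranging v = Vmax[S]/(Km+[S]) gives [S] = Km·v/(Vmax − v).
[S] = 4.05 × 1.42 / (6.07 − 1.42) = 5.751/4.650 = 1.24 nM.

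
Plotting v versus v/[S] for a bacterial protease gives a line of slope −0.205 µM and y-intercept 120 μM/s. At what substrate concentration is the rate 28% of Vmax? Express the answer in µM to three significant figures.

0.0797 µM

The Eadie–Hofstee slope gives Km = 0.205 µM (slope = −Km).
v/Vmax = [S]/(Km+[S]) = 0.28 ⇒ [S] = Km·0.28/(1−0.28) = 0.205 × 0.3889 = 0.0797 µM.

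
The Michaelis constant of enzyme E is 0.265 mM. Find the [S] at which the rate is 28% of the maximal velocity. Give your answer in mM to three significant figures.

0.103 mM

v/Vmax = [S]/(Km+[S]) = 0.28, so [S] = Km·0.28/(1 − 0.28) = 0.265 × 0.3889.
[S] = 0.103 mM.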